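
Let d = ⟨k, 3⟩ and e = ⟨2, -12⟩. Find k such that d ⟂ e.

18

d · e = k·2 + 3·(-12) = -36 + 2k
Set equal to 0: 2k = 36, so k = 18.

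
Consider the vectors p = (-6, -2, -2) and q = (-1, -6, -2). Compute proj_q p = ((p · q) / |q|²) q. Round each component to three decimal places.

p · q = (-6)·(-1) + (-2)·(-6) + (-2)·(-2) = 6 + 12 + 4 = 22
|q|² = 1 + 36 + 4 = 41
proj_q p = (22/41) · (-1, -6, -2) ≈ (-0.537, -3.220, -1.073)

(-0.537, -3.220, -1.073)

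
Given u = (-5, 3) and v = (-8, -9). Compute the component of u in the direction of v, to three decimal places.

1.080

u · v = (-5)·(-8) + 3·(-9) = 40 - 27 = 13
|v| = √(64 + 81) = √145 ≈ 12.0416
comp_v u = 13 / √145 ≈ 1.080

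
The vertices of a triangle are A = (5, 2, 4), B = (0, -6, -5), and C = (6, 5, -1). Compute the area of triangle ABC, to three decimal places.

37.729

AB = (-5, -8, -9),  AC = (1, 3, -5)
i: (-8)·(-5) - (-9)·3 = 40 - (-27) = 67
j: (-9)·1 - (-5)·(-5) = -9 - 25 = -34
k: (-5)·3 - (-8)·1 = -15 - (-8) = -7
AB × AC = (67, -34, -7)
|AB × AC| = √5694 ≈ 75.4586
area = ½ · 75.4586 ≈ 37.729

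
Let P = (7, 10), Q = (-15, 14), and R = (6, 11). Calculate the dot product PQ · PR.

26

PQ = Q − P = (-22, 4)
PR = R − P = (-1, 1)
PQ · PR = (-22)·(-1) + 4·1 = 22 + 4 = 26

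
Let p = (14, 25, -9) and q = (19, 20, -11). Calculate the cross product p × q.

i: 25·(-11) - (-9)·20 = -275 - (-180) = -95
j: (-9)·19 - 14·(-11) = -171 - (-154) = -17
k: 14·20 - 25·19 = 280 - 475 = -195
p × q = (-95, -17, -195)

(-95, -17, -195)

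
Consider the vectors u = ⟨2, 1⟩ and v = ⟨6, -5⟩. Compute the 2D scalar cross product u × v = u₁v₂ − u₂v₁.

-16

2·(-5) - 1·6 = -10 - 6 = -16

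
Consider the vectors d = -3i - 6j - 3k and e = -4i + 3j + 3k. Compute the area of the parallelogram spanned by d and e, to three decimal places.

i: (-6)·3 - (-3)·3 = -18 - (-9) = -9
j: (-3)·(-4) - (-3)·3 = 12 - (-9) = 21
k: (-3)·3 - (-6)·(-4) = -9 - 24 = -33
d × e = (-9, 21, -33)
|d × e| = √((-9)² + 21² + (-33)²) = √1611 ≈ 40.1373

40.137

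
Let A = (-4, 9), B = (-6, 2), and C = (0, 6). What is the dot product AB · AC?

13

AB = B − A = (-2, -7)
AC = C − A = (4, -3)
AB · AC = (-2)·4 + (-7)·(-3) = -8 + 21 = 13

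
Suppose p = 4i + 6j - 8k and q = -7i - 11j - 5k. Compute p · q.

-54

p · q = 4·(-7) + 6·(-11) + (-8)·(-5) = -28 - 66 + 40 = -54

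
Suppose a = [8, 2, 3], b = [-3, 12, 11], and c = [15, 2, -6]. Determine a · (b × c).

b × c:
i: 12·(-6) - 11·2 = -72 - 22 = -94
j: 11·15 - (-3)·(-6) = 165 - 18 = 147
k: (-3)·2 - 12·15 = -6 - 180 = -186
b × c = (-94, 147, -186)
a · (b × c) = 8·(-94) + 2·147 + 3·(-186) = -752 + 294 - 558 = -1016

-1016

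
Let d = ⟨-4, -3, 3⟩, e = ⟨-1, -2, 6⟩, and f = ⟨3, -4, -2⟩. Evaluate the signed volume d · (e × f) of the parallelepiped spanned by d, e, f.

-130

e × f:
i: (-2)·(-2) - 6·(-4) = 4 - (-24) = 28
j: 6·3 - (-1)·(-2) = 18 - 2 = 16
k: (-1)·(-4) - (-2)·3 = 4 - (-6) = 10
e × f = (28, 16, 10)
d · (e × f) = (-4)·28 + (-3)·16 + 3·10 = -112 - 48 + 30 = -130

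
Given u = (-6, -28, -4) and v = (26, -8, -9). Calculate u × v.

i: (-28)·(-9) - (-4)·(-8) = 252 - 32 = 220
j: (-4)·26 - (-6)·(-9) = -104 - 54 = -158
k: (-6)·(-8) - (-28)·26 = 48 - (-728) = 776
u × v = (220, -158, 776)

(220, -158, 776)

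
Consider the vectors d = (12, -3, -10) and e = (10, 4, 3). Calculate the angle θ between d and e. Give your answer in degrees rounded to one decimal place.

64.0

d · e = 12·10 + (-3)·4 + (-10)·3 = 120 - 12 - 30 = 78
|d|² = 144 + 9 + 100 = 253,  |d| = √253 ≈ 15.905974
|e|² = 100 + 16 + 9 = 125,  |e| = √125 ≈ 11.180340
cos θ = 78 / (15.905974 · 11.180340) ≈ 0.43861
θ = arccos(0.43861) ≈ 64.0°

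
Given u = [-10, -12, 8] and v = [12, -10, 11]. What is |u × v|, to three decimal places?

i: (-12)·11 - 8·(-10) = -132 - (-80) = -52
j: 8·12 - (-10)·11 = 96 - (-110) = 206
k: (-10)·(-10) - (-12)·12 = 100 - (-144) = 244
u × v = (-52, 206, 244)
|u × v| = √((-52)² + 206² + 244²) = √104676 ≈ 323.5367

323.537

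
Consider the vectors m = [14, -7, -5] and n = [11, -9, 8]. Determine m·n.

m · n = 14·11 + (-7)·(-9) + (-5)·8 = 154 + 63 - 40 = 177

177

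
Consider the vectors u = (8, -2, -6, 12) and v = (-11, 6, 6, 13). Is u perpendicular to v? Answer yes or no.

u · v = 8·(-11) + (-2)·6 + (-6)·6 + 12·13 = -88 - 12 - 36 + 156 = 20
Nonzero, so the vectors are not orthogonal.

no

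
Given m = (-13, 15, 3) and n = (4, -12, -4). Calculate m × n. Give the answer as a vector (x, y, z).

i: 15·(-4) - 3·(-12) = -60 - (-36) = -24
j: 3·4 - (-13)·(-4) = 12 - 52 = -40
k: (-13)·(-12) - 15·4 = 156 - 60 = 96
m × n = (-24, -40, 96)

(-24, -40, 96)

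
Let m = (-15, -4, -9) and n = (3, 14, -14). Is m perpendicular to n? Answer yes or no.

m · n = (-15)·3 + (-4)·14 + (-9)·(-14) = -45 - 56 + 126 = 25
Nonzero, so the vectors are not orthogonal.

no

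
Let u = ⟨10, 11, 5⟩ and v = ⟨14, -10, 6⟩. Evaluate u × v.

(116, 10, -254)

i: 11·6 - 5·(-10) = 66 - (-50) = 116
j: 5·14 - 10·6 = 70 - 60 = 10
k: 10·(-10) - 11·14 = -100 - 154 = -254
u × v = (116, 10, -254)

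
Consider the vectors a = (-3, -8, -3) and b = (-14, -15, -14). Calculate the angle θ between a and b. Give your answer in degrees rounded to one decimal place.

24.9

a · b = (-3)·(-14) + (-8)·(-15) + (-3)·(-14) = 42 + 120 + 42 = 204
|a|² = 9 + 64 + 9 = 82,  |a| = √82 ≈ 9.055385
|b|² = 196 + 225 + 196 = 617,  |b| = √617 ≈ 24.839485
cos θ = 204 / (9.055385 · 24.839485) ≈ 0.90694
θ = arccos(0.90694) ≈ 24.9°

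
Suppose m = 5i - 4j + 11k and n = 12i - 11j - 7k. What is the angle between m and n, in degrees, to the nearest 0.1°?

m · n = 5·12 + (-4)·(-11) + 11·(-7) = 60 + 44 - 77 = 27
|m|² = 25 + 16 + 121 = 162,  |m| = √162 ≈ 12.727922
|n|² = 144 + 121 + 49 = 314,  |n| = √314 ≈ 17.720045
cos θ = 27 / (12.727922 · 17.720045) ≈ 0.11971
θ = arccos(0.11971) ≈ 83.1°

83.1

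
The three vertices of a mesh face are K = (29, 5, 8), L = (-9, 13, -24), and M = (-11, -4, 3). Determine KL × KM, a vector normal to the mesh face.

KL = (-38, 8, -32)
KM = (-40, -9, -5)
i: 8·(-5) - (-32)·(-9) = -40 - 288 = -328
j: (-32)·(-40) - (-38)·(-5) = 1280 - 190 = 1090
k: (-38)·(-9) - 8·(-40) = 342 - (-320) = 662
KL × KM = (-328, 1090, 662)

(-328, 1090, 662)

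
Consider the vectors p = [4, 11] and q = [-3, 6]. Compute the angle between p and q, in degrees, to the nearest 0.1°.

46.5

p · q = 4·(-3) + 11·6 = -12 + 66 = 54
|p|² = 16 + 121 = 137,  |p| = √137 ≈ 11.704700
|q|² = 9 + 36 = 45,  |q| = √45 ≈ 6.708204
cos θ = 54 / (11.704700 · 6.708204) ≈ 0.68774
θ = arccos(0.68774) ≈ 46.5°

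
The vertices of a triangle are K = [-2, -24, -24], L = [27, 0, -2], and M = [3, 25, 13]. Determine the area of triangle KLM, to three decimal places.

KL = (29, 24, 22),  KM = (5, 49, 37)
i: 24·37 - 22·49 = 888 - 1078 = -190
j: 22·5 - 29·37 = 110 - 1073 = -963
k: 29·49 - 24·5 = 1421 - 120 = 1301
KL × KM = (-190, -963, 1301)
|KL × KM| = √2656070 ≈ 1629.7454
area = ½ · 1629.7454 ≈ 814.873

814.873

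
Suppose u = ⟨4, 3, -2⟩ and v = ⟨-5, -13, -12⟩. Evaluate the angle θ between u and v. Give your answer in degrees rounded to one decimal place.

u · v = 4·(-5) + 3·(-13) + (-2)·(-12) = -20 - 39 + 24 = -35
|u|² = 16 + 9 + 4 = 29,  |u| = √29 ≈ 5.385165
|v|² = 25 + 169 + 144 = 338,  |v| = √338 ≈ 18.384776
cos θ = -35 / (5.385165 · 18.384776) ≈ -0.35352
θ = arccos(-0.35352) ≈ 110.7°

110.7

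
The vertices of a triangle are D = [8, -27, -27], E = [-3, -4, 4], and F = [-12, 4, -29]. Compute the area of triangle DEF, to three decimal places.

DE = (-11, 23, 31),  DF = (-20, 31, -2)
i: 23·(-2) - 31·31 = -46 - 961 = -1007
j: 31·(-20) - (-11)·(-2) = -620 - 22 = -642
k: (-11)·31 - 23·(-20) = -341 - (-460) = 119
DE × DF = (-1007, -642, 119)
|DE × DF| = √1440374 ≈ 1200.1558
area = ½ · 1200.1558 ≈ 600.078

600.078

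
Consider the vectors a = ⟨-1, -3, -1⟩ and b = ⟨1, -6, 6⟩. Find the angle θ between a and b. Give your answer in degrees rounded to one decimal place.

67.2

a · b = (-1)·1 + (-3)·(-6) + (-1)·6 = -1 + 18 - 6 = 11
|a|² = 1 + 9 + 1 = 11,  |a| = √11 ≈ 3.316625
|b|² = 1 + 36 + 36 = 73,  |b| = √73 ≈ 8.544004
cos θ = 11 / (3.316625 · 8.544004) ≈ 0.38818
θ = arccos(0.38818) ≈ 67.2°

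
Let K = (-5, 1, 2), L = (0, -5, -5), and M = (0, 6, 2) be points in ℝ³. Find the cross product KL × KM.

KL = (5, -6, -7)
KM = (5, 5, 0)
i: (-6)·0 - (-7)·5 = 0 - (-35) = 35
j: (-7)·5 - 5·0 = -35 - 0 = -35
k: 5·5 - (-6)·5 = 25 - (-30) = 55
KL × KM = (35, -35, 55)

(35, -35, 55)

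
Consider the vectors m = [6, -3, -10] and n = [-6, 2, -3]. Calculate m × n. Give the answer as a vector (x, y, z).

i: (-3)·(-3) - (-10)·2 = 9 - (-20) = 29
j: (-10)·(-6) - 6·(-3) = 60 - (-18) = 78
k: 6·2 - (-3)·(-6) = 12 - 18 = -6
m × n = (29, 78, -6)

(29, 78, -6)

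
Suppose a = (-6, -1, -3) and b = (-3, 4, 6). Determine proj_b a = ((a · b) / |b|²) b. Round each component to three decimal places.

(0.197, -0.262, -0.393)

a · b = (-6)·(-3) + (-1)·4 + (-3)·6 = 18 - 4 - 18 = -4
|b|² = 9 + 16 + 36 = 61
proj_b a = (-4/61) · (-3, 4, 6) ≈ (0.197, -0.262, -0.393)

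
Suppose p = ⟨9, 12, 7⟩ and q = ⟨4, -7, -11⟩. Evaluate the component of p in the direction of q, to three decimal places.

-9.165

p · q = 9·4 + 12·(-7) + 7·(-11) = 36 - 84 - 77 = -125
|q| = √(16 + 49 + 121) = √186 ≈ 13.6382
comp_q p = -125 / √186 ≈ -9.165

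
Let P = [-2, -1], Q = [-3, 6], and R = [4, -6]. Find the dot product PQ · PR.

-41

PQ = Q − P = (-1, 7)
PR = R − P = (6, -5)
PQ · PR = (-1)·6 + 7·(-5) = -6 - 35 = -41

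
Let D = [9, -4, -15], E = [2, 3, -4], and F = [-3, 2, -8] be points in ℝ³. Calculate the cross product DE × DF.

DE = (-7, 7, 11)
DF = (-12, 6, 7)
i: 7·7 - 11·6 = 49 - 66 = -17
j: 11·(-12) - (-7)·7 = -132 - (-49) = -83
k: (-7)·6 - 7·(-12) = -42 - (-84) = 42
DE × DF = (-17, -83, 42)

(-17, -83, 42)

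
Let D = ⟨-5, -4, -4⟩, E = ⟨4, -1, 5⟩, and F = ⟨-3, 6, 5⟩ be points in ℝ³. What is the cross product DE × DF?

DE = (9, 3, 9)
DF = (2, 10, 9)
i: 3·9 - 9·10 = 27 - 90 = -63
j: 9·2 - 9·9 = 18 - 81 = -63
k: 9·10 - 3·2 = 90 - 6 = 84
DE × DF = (-63, -63, 84)

(-63, -63, 84)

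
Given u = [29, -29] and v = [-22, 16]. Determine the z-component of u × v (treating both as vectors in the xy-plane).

29·16 - (-29)·(-22) = 464 - 638 = -174

-174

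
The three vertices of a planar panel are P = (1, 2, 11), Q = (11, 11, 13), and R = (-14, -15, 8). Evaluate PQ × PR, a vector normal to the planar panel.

PQ = (10, 9, 2)
PR = (-15, -17, -3)
i: 9·(-3) - 2·(-17) = -27 - (-34) = 7
j: 2·(-15) - 10·(-3) = -30 - (-30) = 0
k: 10·(-17) - 9·(-15) = -170 - (-135) = -35
PQ × PR = (7, 0, -35)

(7, 0, -35)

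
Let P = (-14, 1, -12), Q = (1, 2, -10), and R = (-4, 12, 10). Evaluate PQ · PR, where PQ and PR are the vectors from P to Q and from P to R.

PQ = Q − P = (15, 1, 2)
PR = R − P = (10, 11, 22)
PQ · PR = 15·10 + 1·11 + 2·22 = 150 + 11 + 44 = 205

205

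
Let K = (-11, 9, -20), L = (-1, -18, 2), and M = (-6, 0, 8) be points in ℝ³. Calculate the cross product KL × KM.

KL = (10, -27, 22)
KM = (5, -9, 28)
i: (-27)·28 - 22·(-9) = -756 - (-198) = -558
j: 22·5 - 10·28 = 110 - 280 = -170
k: 10·(-9) - (-27)·5 = -90 - (-135) = 45
KL × KM = (-558, -170, 45)

(-558, -170, 45)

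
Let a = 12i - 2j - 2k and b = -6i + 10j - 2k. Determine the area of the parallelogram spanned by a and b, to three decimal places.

116.344

i: (-2)·(-2) - (-2)·10 = 4 - (-20) = 24
j: (-2)·(-6) - 12·(-2) = 12 - (-24) = 36
k: 12·10 - (-2)·(-6) = 120 - 12 = 108
a × b = (24, 36, 108)
|a × b| = √(24² + 36² + 108²) = √13536 ≈ 116.3443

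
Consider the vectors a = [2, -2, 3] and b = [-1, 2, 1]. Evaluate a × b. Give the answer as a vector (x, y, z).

(-8, -5, 2)

i: (-2)·1 - 3·2 = -2 - 6 = -8
j: 3·(-1) - 2·1 = -3 - 2 = -5
k: 2·2 - (-2)·(-1) = 4 - 2 = 2
a × b = (-8, -5, 2)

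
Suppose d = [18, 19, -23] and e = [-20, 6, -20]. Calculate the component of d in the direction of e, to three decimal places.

7.401

d · e = 18·(-20) + 19·6 + (-23)·(-20) = -360 + 114 + 460 = 214
|e| = √(400 + 36 + 400) = √836 ≈ 28.9137
comp_e d = 214 / √836 ≈ 7.401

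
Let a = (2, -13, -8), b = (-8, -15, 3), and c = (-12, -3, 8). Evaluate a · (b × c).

662

b × c:
i: (-15)·8 - 3·(-3) = -120 - (-9) = -111
j: 3·(-12) - (-8)·8 = -36 - (-64) = 28
k: (-8)·(-3) - (-15)·(-12) = 24 - 180 = -156
b × c = (-111, 28, -156)
a · (b × c) = 2·(-111) + (-13)·28 + (-8)·(-156) = -222 - 364 + 1248 = 662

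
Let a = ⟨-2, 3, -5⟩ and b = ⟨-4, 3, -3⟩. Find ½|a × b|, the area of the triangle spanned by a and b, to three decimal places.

i: 3·(-3) - (-5)·3 = -9 - (-15) = 6
j: (-5)·(-4) - (-2)·(-3) = 20 - 6 = 14
k: (-2)·3 - 3·(-4) = -6 - (-12) = 6
a × b = (6, 14, 6)
|a × b| = √(6² + 14² + 6²) = √268 ≈ 16.3707
area = ½ · 16.3707 ≈ 8.185

8.185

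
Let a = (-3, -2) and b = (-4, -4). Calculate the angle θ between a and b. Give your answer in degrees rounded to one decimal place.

a · b = (-3)·(-4) + (-2)·(-4) = 12 + 8 = 20
|a|² = 9 + 4 = 13,  |a| = √13 ≈ 3.605551
|b|² = 16 + 16 = 32,  |b| = √32 ≈ 5.656854
cos θ = 20 / (3.605551 · 5.656854) ≈ 0.98058
θ = arccos(0.98058) ≈ 11.3°

11.3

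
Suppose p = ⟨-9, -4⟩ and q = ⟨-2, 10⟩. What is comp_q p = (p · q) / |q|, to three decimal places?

-2.157

p · q = (-9)·(-2) + (-4)·10 = 18 - 40 = -22
|q| = √(4 + 100) = √104 ≈ 10.1980
comp_q p = -22 / √104 ≈ -2.157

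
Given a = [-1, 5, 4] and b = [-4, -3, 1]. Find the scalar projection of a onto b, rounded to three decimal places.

-1.373

a · b = (-1)·(-4) + 5·(-3) + 4·1 = 4 - 15 + 4 = -7
|b| = √(16 + 9 + 1) = √26 ≈ 5.0990
comp_b a = -7 / √26 ≈ -1.373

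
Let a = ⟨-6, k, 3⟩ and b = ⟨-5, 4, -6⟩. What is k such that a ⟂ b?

-3

a · b = (-6)·(-5) + k·4 + 3·(-6) = 12 + 4k
Set equal to 0: 4k = -12, so k = -3.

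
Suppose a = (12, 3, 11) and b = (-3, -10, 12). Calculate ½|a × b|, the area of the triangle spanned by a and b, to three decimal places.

127.442

i: 3·12 - 11·(-10) = 36 - (-110) = 146
j: 11·(-3) - 12·12 = -33 - 144 = -177
k: 12·(-10) - 3·(-3) = -120 - (-9) = -111
a × b = (146, -177, -111)
|a × b| = √(146² + (-177)² + (-111)²) = √64966 ≈ 254.8843
area = ½ · 254.8843 ≈ 127.442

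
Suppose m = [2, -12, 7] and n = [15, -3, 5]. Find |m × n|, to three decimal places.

i: (-12)·5 - 7·(-3) = -60 - (-21) = -39
j: 7·15 - 2·5 = 105 - 10 = 95
k: 2·(-3) - (-12)·15 = -6 - (-180) = 174
m × n = (-39, 95, 174)
|m × n| = √((-39)² + 95² + 174²) = √40822 ≈ 202.0445

202.045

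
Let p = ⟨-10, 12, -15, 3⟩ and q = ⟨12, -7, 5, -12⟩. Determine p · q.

-315

p · q = (-10)·12 + 12·(-7) + (-15)·5 + 3·(-12) = -120 - 84 - 75 - 36 = -315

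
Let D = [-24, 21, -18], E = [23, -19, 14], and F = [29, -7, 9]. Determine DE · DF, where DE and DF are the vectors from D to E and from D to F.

4475

DE = E − D = (47, -40, 32)
DF = F − D = (53, -28, 27)
DE · DF = 47·53 + (-40)·(-28) + 32·27 = 2491 + 1120 + 864 = 4475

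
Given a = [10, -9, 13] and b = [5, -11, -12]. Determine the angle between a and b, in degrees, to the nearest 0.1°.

a · b = 10·5 + (-9)·(-11) + 13·(-12) = 50 + 99 - 156 = -7
|a|² = 100 + 81 + 169 = 350,  |a| = √350 ≈ 18.708287
|b|² = 25 + 121 + 144 = 290,  |b| = √290 ≈ 17.029386
cos θ = -7 / (18.708287 · 17.029386) ≈ -0.02197
θ = arccos(-0.02197) ≈ 91.3°

91.3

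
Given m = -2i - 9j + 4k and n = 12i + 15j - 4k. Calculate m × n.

(-24, 40, 78)

i: (-9)·(-4) - 4·15 = 36 - 60 = -24
j: 4·12 - (-2)·(-4) = 48 - 8 = 40
k: (-2)·15 - (-9)·12 = -30 - (-108) = 78
m × n = (-24, 40, 78)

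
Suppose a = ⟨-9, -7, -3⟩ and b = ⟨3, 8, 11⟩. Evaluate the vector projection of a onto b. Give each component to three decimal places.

(-1.794, -4.784, -6.577)

a · b = (-9)·3 + (-7)·8 + (-3)·11 = -27 - 56 - 33 = -116
|b|² = 9 + 64 + 121 = 194
proj_b a = (-116/194) · (3, 8, 11) ≈ (-1.794, -4.784, -6.577)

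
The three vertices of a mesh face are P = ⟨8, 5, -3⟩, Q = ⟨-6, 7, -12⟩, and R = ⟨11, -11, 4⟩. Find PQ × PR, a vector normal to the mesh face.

PQ = (-14, 2, -9)
PR = (3, -16, 7)
i: 2·7 - (-9)·(-16) = 14 - 144 = -130
j: (-9)·3 - (-14)·7 = -27 - (-98) = 71
k: (-14)·(-16) - 2·3 = 224 - 6 = 218
PQ × PR = (-130, 71, 218)

(-130, 71, 218)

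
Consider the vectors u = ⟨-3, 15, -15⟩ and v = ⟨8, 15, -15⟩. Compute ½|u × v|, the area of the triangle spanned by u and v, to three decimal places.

i: 15·(-15) - (-15)·15 = -225 - (-225) = 0
j: (-15)·8 - (-3)·(-15) = -120 - 45 = -165
k: (-3)·15 - 15·8 = -45 - 120 = -165
u × v = (0, -165, -165)
|u × v| = √(0² + (-165)² + (-165)²) = √54450 ≈ 233.3452
area = ½ · 233.3452 ≈ 116.673

116.673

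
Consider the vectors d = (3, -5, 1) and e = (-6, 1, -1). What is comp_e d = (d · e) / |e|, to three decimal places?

d · e = 3·(-6) + (-5)·1 + 1·(-1) = -18 - 5 - 1 = -24
|e| = √(36 + 1 + 1) = √38 ≈ 6.1644
comp_e d = -24 / √38 ≈ -3.893

-3.893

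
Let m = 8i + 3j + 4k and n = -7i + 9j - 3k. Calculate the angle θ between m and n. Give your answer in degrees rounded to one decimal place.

111.6

m · n = 8·(-7) + 3·9 + 4·(-3) = -56 + 27 - 12 = -41
|m|² = 64 + 9 + 16 = 89,  |m| = √89 ≈ 9.433981
|n|² = 49 + 81 + 9 = 139,  |n| = √139 ≈ 11.789826
cos θ = -41 / (9.433981 · 11.789826) ≈ -0.36862
θ = arccos(-0.36862) ≈ 111.6°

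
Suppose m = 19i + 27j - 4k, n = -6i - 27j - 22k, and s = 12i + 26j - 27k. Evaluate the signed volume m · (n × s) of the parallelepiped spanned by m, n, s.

12545

n × s:
i: (-27)·(-27) - (-22)·26 = 729 - (-572) = 1301
j: (-22)·12 - (-6)·(-27) = -264 - 162 = -426
k: (-6)·26 - (-27)·12 = -156 - (-324) = 168
n × s = (1301, -426, 168)
m · (n × s) = 19·1301 + 27·(-426) + (-4)·168 = 24719 - 11502 - 672 = 12545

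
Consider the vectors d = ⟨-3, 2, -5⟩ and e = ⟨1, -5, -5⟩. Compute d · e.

d · e = (-3)·1 + 2·(-5) + (-5)·(-5) = -3 - 10 + 25 = 12

12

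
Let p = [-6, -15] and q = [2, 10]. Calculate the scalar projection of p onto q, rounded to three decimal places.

p · q = (-6)·2 + (-15)·10 = -12 - 150 = -162
|q| = √(4 + 100) = √104 ≈ 10.1980
comp_q p = -162 / √104 ≈ -15.885

-15.885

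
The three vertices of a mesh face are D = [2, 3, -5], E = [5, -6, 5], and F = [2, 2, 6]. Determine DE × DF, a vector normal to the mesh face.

(-89, -33, -3)

DE = (3, -9, 10)
DF = (0, -1, 11)
i: (-9)·11 - 10·(-1) = -99 - (-10) = -89
j: 10·0 - 3·11 = 0 - 33 = -33
k: 3·(-1) - (-9)·0 = -3 - 0 = -3
DE × DF = (-89, -33, -3)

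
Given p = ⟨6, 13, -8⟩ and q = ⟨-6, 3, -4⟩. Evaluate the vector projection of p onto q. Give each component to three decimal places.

(-3.443, 1.721, -2.295)

p · q = 6·(-6) + 13·3 + (-8)·(-4) = -36 + 39 + 32 = 35
|q|² = 36 + 9 + 16 = 61
proj_q p = (35/61) · (-6, 3, -4) ≈ (-3.443, 1.721, -2.295)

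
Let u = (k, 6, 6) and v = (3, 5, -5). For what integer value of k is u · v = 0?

0

u · v = k·3 + 6·5 + 6·(-5) = 0 + 3k
Set equal to 0: 3k = 0, so k = 0.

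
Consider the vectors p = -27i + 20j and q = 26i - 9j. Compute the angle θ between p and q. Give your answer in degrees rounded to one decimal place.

p · q = (-27)·26 + 20·(-9) = -702 - 180 = -882
|p|² = 729 + 400 = 1129,  |p| = √1129 ≈ 33.600595
|q|² = 676 + 81 = 757,  |q| = √757 ≈ 27.513633
cos θ = -882 / (33.600595 · 27.513633) ≈ -0.95406
θ = arccos(-0.95406) ≈ 162.6°

162.6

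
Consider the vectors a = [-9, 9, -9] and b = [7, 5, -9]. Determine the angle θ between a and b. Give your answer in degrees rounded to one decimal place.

71.1

a · b = (-9)·7 + 9·5 + (-9)·(-9) = -63 + 45 + 81 = 63
|a|² = 81 + 81 + 81 = 243,  |a| = √243 ≈ 15.588457
|b|² = 49 + 25 + 81 = 155,  |b| = √155 ≈ 12.449900
cos θ = 63 / (15.588457 · 12.449900) ≈ 0.32462
θ = arccos(0.32462) ≈ 71.1°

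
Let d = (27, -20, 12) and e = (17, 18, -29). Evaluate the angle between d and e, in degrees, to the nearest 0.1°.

d · e = 27·17 + (-20)·18 + 12·(-29) = 459 - 360 - 348 = -249
|d|² = 729 + 400 + 144 = 1273,  |d| = √1273 ≈ 35.679126
|e|² = 289 + 324 + 841 = 1454,  |e| = √1454 ≈ 38.131352
cos θ = -249 / (35.679126 · 38.131352) ≈ -0.18302
θ = arccos(-0.18302) ≈ 100.5°

100.5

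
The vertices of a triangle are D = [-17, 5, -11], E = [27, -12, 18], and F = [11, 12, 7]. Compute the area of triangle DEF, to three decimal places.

DE = (44, -17, 29),  DF = (28, 7, 18)
i: (-17)·18 - 29·7 = -306 - 203 = -509
j: 29·28 - 44·18 = 812 - 792 = 20
k: 44·7 - (-17)·28 = 308 - (-476) = 784
DE × DF = (-509, 20, 784)
|DE × DF| = √874137 ≈ 934.9529
area = ½ · 934.9529 ≈ 467.476

467.476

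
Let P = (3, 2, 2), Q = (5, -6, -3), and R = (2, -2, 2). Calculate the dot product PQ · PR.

PQ = Q − P = (2, -8, -5)
PR = R − P = (-1, -4, 0)
PQ · PR = 2·(-1) + (-8)·(-4) + (-5)·0 = -2 + 32 + 0 = 30

30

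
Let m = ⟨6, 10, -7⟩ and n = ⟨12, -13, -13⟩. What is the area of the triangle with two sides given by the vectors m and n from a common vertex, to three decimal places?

i: 10·(-13) - (-7)·(-13) = -130 - 91 = -221
j: (-7)·12 - 6·(-13) = -84 - (-78) = -6
k: 6·(-13) - 10·12 = -78 - 120 = -198
m × n = (-221, -6, -198)
|m × n| = √((-221)² + (-6)² + (-198)²) = √88081 ≈ 296.7844
area = ½ · 296.7844 ≈ 148.392

148.392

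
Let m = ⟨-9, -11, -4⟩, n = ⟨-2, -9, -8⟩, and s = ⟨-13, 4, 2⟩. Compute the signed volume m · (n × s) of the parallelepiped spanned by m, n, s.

-814

n × s:
i: (-9)·2 - (-8)·4 = -18 - (-32) = 14
j: (-8)·(-13) - (-2)·2 = 104 - (-4) = 108
k: (-2)·4 - (-9)·(-13) = -8 - 117 = -125
n × s = (14, 108, -125)
m · (n × s) = (-9)·14 + (-11)·108 + (-4)·(-125) = -126 - 1188 + 500 = -814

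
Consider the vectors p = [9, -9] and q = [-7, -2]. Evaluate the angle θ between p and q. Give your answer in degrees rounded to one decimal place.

119.1

p · q = 9·(-7) + (-9)·(-2) = -63 + 18 = -45
|p|² = 81 + 81 = 162,  |p| = √162 ≈ 12.727922
|q|² = 49 + 4 = 53,  |q| = √53 ≈ 7.280110
cos θ = -45 / (12.727922 · 7.280110) ≈ -0.48564
θ = arccos(-0.48564) ≈ 119.1°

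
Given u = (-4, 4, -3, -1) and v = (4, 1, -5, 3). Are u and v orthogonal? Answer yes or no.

yes

u · v = (-4)·4 + 4·1 + (-3)·(-5) + (-1)·3 = -16 + 4 + 15 - 3 = 0
Zero, so the vectors are orthogonal.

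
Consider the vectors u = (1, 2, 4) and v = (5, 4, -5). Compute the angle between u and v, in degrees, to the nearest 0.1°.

u · v = 1·5 + 2·4 + 4·(-5) = 5 + 8 - 20 = -7
|u|² = 1 + 4 + 16 = 21,  |u| = √21 ≈ 4.582576
|v|² = 25 + 16 + 25 = 66,  |v| = √66 ≈ 8.124038
cos θ = -7 / (4.582576 · 8.124038) ≈ -0.18803
θ = arccos(-0.18803) ≈ 100.8°

100.8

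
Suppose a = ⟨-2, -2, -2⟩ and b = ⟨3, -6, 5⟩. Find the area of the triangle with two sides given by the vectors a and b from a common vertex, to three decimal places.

i: (-2)·5 - (-2)·(-6) = -10 - 12 = -22
j: (-2)·3 - (-2)·5 = -6 - (-10) = 4
k: (-2)·(-6) - (-2)·3 = 12 - (-6) = 18
a × b = (-22, 4, 18)
|a × b| = √((-22)² + 4² + 18²) = √824 ≈ 28.7054
area = ½ · 28.7054 ≈ 14.353

14.353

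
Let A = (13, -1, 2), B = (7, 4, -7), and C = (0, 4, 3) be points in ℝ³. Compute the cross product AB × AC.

(50, 123, 35)

AB = (-6, 5, -9)
AC = (-13, 5, 1)
i: 5·1 - (-9)·5 = 5 - (-45) = 50
j: (-9)·(-13) - (-6)·1 = 117 - (-6) = 123
k: (-6)·5 - 5·(-13) = -30 - (-65) = 35
AB × AC = (50, 123, 35)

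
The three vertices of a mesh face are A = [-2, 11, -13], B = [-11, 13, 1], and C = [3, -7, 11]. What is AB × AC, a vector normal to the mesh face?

AB = (-9, 2, 14)
AC = (5, -18, 24)
i: 2·24 - 14·(-18) = 48 - (-252) = 300
j: 14·5 - (-9)·24 = 70 - (-216) = 286
k: (-9)·(-18) - 2·5 = 162 - 10 = 152
AB × AC = (300, 286, 152)

(300, 286, 152)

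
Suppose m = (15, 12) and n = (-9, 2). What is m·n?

m · n = 15·(-9) + 12·2 = -135 + 24 = -111

-111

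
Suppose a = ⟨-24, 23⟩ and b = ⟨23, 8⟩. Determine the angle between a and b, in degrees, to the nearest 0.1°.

a · b = (-24)·23 + 23·8 = -552 + 184 = -368
|a|² = 576 + 529 = 1105,  |a| = √1105 ≈ 33.241540
|b|² = 529 + 64 = 593,  |b| = √593 ≈ 24.351591
cos θ = -368 / (33.241540 · 24.351591) ≈ -0.45461
θ = arccos(-0.45461) ≈ 117.0°

117.0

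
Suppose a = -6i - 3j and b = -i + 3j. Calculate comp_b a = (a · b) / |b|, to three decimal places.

a · b = (-6)·(-1) + (-3)·3 = 6 - 9 = -3
|b| = √(1 + 9) = √10 ≈ 3.1623
comp_b a = -3 / √10 ≈ -0.949

-0.949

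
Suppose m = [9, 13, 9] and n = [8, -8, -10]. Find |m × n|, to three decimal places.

i: 13·(-10) - 9·(-8) = -130 - (-72) = -58
j: 9·8 - 9·(-10) = 72 - (-90) = 162
k: 9·(-8) - 13·8 = -72 - 104 = -176
m × n = (-58, 162, -176)
|m × n| = √((-58)² + 162² + (-176)²) = √60584 ≈ 246.1382

246.138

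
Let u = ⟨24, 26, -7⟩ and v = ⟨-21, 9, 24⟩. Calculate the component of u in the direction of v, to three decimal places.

u · v = 24·(-21) + 26·9 + (-7)·24 = -504 + 234 - 168 = -438
|v| = √(441 + 81 + 576) = √1098 ≈ 33.1361
comp_v u = -438 / √1098 ≈ -13.218

-13.218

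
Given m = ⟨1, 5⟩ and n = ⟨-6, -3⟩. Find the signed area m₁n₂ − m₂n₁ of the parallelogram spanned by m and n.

27

1·(-3) - 5·(-6) = -3 - (-30) = 27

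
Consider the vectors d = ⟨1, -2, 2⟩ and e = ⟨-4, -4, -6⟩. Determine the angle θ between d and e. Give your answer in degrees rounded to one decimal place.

108.9

d · e = 1·(-4) + (-2)·(-4) + 2·(-6) = -4 + 8 - 12 = -8
|d|² = 1 + 4 + 4 = 9,  |d| = √9 ≈ 3.000000
|e|² = 16 + 16 + 36 = 68,  |e| = √68 ≈ 8.246211
cos θ = -8 / (3.000000 · 8.246211) ≈ -0.32338
θ = arccos(-0.32338) ≈ 108.9°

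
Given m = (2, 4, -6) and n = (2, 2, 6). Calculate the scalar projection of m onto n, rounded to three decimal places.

-3.618

m · n = 2·2 + 4·2 + (-6)·6 = 4 + 8 - 36 = -24
|n| = √(4 + 4 + 36) = √44 ≈ 6.6332
comp_n m = -24 / √44 ≈ -3.618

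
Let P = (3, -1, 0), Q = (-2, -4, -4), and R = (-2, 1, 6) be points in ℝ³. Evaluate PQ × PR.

PQ = (-5, -3, -4)
PR = (-5, 2, 6)
i: (-3)·6 - (-4)·2 = -18 - (-8) = -10
j: (-4)·(-5) - (-5)·6 = 20 - (-30) = 50
k: (-5)·2 - (-3)·(-5) = -10 - 15 = -25
PQ × PR = (-10, 50, -25)

(-10, 50, -25)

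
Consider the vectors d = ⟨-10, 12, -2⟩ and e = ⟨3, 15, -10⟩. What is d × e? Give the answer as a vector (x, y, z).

i: 12·(-10) - (-2)·15 = -120 - (-30) = -90
j: (-2)·3 - (-10)·(-10) = -6 - 100 = -106
k: (-10)·15 - 12·3 = -150 - 36 = -186
d × e = (-90, -106, -186)

(-90, -106, -186)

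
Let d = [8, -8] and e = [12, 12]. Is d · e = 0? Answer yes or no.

d · e = 8·12 + (-8)·12 = 96 - 96 = 0
Zero, so the vectors are orthogonal.

yes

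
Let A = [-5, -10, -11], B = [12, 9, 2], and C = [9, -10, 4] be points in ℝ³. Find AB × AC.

AB = (17, 19, 13)
AC = (14, 0, 15)
i: 19·15 - 13·0 = 285 - 0 = 285
j: 13·14 - 17·15 = 182 - 255 = -73
k: 17·0 - 19·14 = 0 - 266 = -266
AB × AC = (285, -73, -266)

(285, -73, -266)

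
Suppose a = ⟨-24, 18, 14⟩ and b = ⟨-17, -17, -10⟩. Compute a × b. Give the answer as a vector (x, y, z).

i: 18·(-10) - 14·(-17) = -180 - (-238) = 58
j: 14·(-17) - (-24)·(-10) = -238 - 240 = -478
k: (-24)·(-17) - 18·(-17) = 408 - (-306) = 714
a × b = (58, -478, 714)

(58, -478, 714)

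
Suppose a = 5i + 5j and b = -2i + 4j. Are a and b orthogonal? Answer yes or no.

a · b = 5·(-2) + 5·4 = -10 + 20 = 10
Nonzero, so the vectors are not orthogonal.

no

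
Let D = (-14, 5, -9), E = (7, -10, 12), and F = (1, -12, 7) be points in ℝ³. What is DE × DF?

DE = (21, -15, 21)
DF = (15, -17, 16)
i: (-15)·16 - 21·(-17) = -240 - (-357) = 117
j: 21·15 - 21·16 = 315 - 336 = -21
k: 21·(-17) - (-15)·15 = -357 - (-225) = -132
DE × DF = (117, -21, -132)

(117, -21, -132)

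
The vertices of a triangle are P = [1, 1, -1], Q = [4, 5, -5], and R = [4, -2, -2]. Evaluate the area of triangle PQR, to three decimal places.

PQ = (3, 4, -4),  PR = (3, -3, -1)
i: 4·(-1) - (-4)·(-3) = -4 - 12 = -16
j: (-4)·3 - 3·(-1) = -12 - (-3) = -9
k: 3·(-3) - 4·3 = -9 - 12 = -21
PQ × PR = (-16, -9, -21)
|PQ × PR| = √778 ≈ 27.8927
area = ½ · 27.8927 ≈ 13.946

13.946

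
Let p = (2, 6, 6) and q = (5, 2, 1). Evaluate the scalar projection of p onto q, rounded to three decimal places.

5.112

p · q = 2·5 + 6·2 + 6·1 = 10 + 12 + 6 = 28
|q| = √(25 + 4 + 1) = √30 ≈ 5.4772
comp_q p = 28 / √30 ≈ 5.112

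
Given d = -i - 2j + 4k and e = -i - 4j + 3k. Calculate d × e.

(10, -1, 2)

i: (-2)·3 - 4·(-4) = -6 - (-16) = 10
j: 4·(-1) - (-1)·3 = -4 - (-3) = -1
k: (-1)·(-4) - (-2)·(-1) = 4 - 2 = 2
d × e = (10, -1, 2)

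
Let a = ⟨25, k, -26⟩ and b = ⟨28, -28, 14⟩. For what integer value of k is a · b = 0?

a · b = 25·28 + k·(-28) + (-26)·14 = 336 - 28k
Set equal to 0: -28k = -336, so k = 12.

12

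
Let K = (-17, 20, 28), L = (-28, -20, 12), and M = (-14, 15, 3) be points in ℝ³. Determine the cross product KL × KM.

(920, -323, 175)

KL = (-11, -40, -16)
KM = (3, -5, -25)
i: (-40)·(-25) - (-16)·(-5) = 1000 - 80 = 920
j: (-16)·3 - (-11)·(-25) = -48 - 275 = -323
k: (-11)·(-5) - (-40)·3 = 55 - (-120) = 175
KL × KM = (920, -323, 175)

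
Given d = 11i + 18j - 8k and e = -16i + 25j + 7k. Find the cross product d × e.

i: 18·7 - (-8)·25 = 126 - (-200) = 326
j: (-8)·(-16) - 11·7 = 128 - 77 = 51
k: 11·25 - 18·(-16) = 275 - (-288) = 563
d × e = (326, 51, 563)

(326, 51, 563)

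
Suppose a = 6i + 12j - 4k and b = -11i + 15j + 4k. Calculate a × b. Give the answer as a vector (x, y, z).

i: 12·4 - (-4)·15 = 48 - (-60) = 108
j: (-4)·(-11) - 6·4 = 44 - 24 = 20
k: 6·15 - 12·(-11) = 90 - (-132) = 222
a × b = (108, 20, 222)

(108, 20, 222)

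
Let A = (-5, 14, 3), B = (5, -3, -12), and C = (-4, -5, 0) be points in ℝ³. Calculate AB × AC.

AB = (10, -17, -15)
AC = (1, -19, -3)
i: (-17)·(-3) - (-15)·(-19) = 51 - 285 = -234
j: (-15)·1 - 10·(-3) = -15 - (-30) = 15
k: 10·(-19) - (-17)·1 = -190 - (-17) = -173
AB × AC = (-234, 15, -173)

(-234, 15, -173)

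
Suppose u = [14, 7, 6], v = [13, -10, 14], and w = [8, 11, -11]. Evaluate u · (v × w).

2507

v × w:
i: (-10)·(-11) - 14·11 = 110 - 154 = -44
j: 14·8 - 13·(-11) = 112 - (-143) = 255
k: 13·11 - (-10)·8 = 143 - (-80) = 223
v × w = (-44, 255, 223)
u · (v × w) = 14·(-44) + 7·255 + 6·223 = -616 + 1785 + 1338 = 2507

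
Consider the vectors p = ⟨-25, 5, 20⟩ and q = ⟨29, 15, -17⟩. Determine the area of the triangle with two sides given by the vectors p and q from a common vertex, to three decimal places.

332.660

i: 5·(-17) - 20·15 = -85 - 300 = -385
j: 20·29 - (-25)·(-17) = 580 - 425 = 155
k: (-25)·15 - 5·29 = -375 - 145 = -520
p × q = (-385, 155, -520)
|p × q| = √((-385)² + 155² + (-520)²) = √442650 ≈ 665.3195
area = ½ · 665.3195 ≈ 332.660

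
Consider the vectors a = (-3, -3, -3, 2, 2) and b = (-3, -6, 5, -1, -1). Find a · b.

8

a · b = (-3)·(-3) + (-3)·(-6) + (-3)·5 + 2·(-1) + 2·(-1) = 9 + 18 - 15 - 2 - 2 = 8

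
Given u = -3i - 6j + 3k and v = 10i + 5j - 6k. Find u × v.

(21, 12, 45)

i: (-6)·(-6) - 3·5 = 36 - 15 = 21
j: 3·10 - (-3)·(-6) = 30 - 18 = 12
k: (-3)·5 - (-6)·10 = -15 - (-60) = 45
u × v = (21, 12, 45)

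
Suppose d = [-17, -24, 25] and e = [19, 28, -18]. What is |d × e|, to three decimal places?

i: (-24)·(-18) - 25·28 = 432 - 700 = -268
j: 25·19 - (-17)·(-18) = 475 - 306 = 169
k: (-17)·28 - (-24)·19 = -476 - (-456) = -20
d × e = (-268, 169, -20)
|d × e| = √((-268)² + 169² + (-20)²) = √100785 ≈ 317.4665

317.467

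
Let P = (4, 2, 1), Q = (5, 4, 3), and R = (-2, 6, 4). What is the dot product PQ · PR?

PQ = Q − P = (1, 2, 2)
PR = R − P = (-6, 4, 3)
PQ · PR = 1·(-6) + 2·4 + 2·3 = -6 + 8 + 6 = 8

8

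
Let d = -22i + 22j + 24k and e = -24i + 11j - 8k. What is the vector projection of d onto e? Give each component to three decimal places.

(-18.229, 8.355, -6.076)

d · e = (-22)·(-24) + 22·11 + 24·(-8) = 528 + 242 - 192 = 578
|e|² = 576 + 121 + 64 = 761
proj_e d = (578/761) · (-24, 11, -8) ≈ (-18.229, 8.355, -6.076)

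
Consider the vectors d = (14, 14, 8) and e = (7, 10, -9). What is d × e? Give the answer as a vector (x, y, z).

(-206, 182, 42)

i: 14·(-9) - 8·10 = -126 - 80 = -206
j: 8·7 - 14·(-9) = 56 - (-126) = 182
k: 14·10 - 14·7 = 140 - 98 = 42
d × e = (-206, 182, 42)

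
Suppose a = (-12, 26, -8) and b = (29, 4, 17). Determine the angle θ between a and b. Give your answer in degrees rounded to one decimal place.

a · b = (-12)·29 + 26·4 + (-8)·17 = -348 + 104 - 136 = -380
|a|² = 144 + 676 + 64 = 884,  |a| = √884 ≈ 29.732137
|b|² = 841 + 16 + 289 = 1146,  |b| = √1146 ≈ 33.852622
cos θ = -380 / (29.732137 · 33.852622) ≈ -0.37754
θ = arccos(-0.37754) ≈ 112.2°

112.2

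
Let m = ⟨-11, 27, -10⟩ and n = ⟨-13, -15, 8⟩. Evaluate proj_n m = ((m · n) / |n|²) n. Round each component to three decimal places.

(9.707, 11.201, -5.974)

m · n = (-11)·(-13) + 27·(-15) + (-10)·8 = 143 - 405 - 80 = -342
|n|² = 169 + 225 + 64 = 458
proj_n m = (-342/458) · (-13, -15, 8) ≈ (9.707, 11.201, -5.974)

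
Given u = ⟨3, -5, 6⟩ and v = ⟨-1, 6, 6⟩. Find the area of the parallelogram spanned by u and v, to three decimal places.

i: (-5)·6 - 6·6 = -30 - 36 = -66
j: 6·(-1) - 3·6 = -6 - 18 = -24
k: 3·6 - (-5)·(-1) = 18 - 5 = 13
u × v = (-66, -24, 13)
|u × v| = √((-66)² + (-24)² + 13²) = √5101 ≈ 71.4213

71.421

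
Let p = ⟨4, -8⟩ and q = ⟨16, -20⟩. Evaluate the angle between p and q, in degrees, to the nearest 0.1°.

p · q = 4·16 + (-8)·(-20) = 64 + 160 = 224
|p|² = 16 + 64 = 80,  |p| = √80 ≈ 8.944272
|q|² = 256 + 400 = 656,  |q| = √656 ≈ 25.612497
cos θ = 224 / (8.944272 · 25.612497) ≈ 0.97780
θ = arccos(0.97780) ≈ 12.1°

12.1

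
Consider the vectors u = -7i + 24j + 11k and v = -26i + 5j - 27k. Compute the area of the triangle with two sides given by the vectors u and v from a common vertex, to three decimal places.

516.419

i: 24·(-27) - 11·5 = -648 - 55 = -703
j: 11·(-26) - (-7)·(-27) = -286 - 189 = -475
k: (-7)·5 - 24·(-26) = -35 - (-624) = 589
u × v = (-703, -475, 589)
|u × v| = √((-703)² + (-475)² + 589²) = √1066755 ≈ 1032.8383
area = ½ · 1032.8383 ≈ 516.419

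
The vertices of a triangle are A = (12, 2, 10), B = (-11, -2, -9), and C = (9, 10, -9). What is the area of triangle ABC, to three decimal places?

AB = (-23, -4, -19),  AC = (-3, 8, -19)
i: (-4)·(-19) - (-19)·8 = 76 - (-152) = 228
j: (-19)·(-3) - (-23)·(-19) = 57 - 437 = -380
k: (-23)·8 - (-4)·(-3) = -184 - 12 = -196
AB × AC = (228, -380, -196)
|AB × AC| = √234800 ≈ 484.5617
area = ½ · 484.5617 ≈ 242.281

242.281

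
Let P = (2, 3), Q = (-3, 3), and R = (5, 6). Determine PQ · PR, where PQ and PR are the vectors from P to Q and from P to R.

-15

PQ = Q − P = (-5, 0)
PR = R − P = (3, 3)
PQ · PR = (-5)·3 + 0·3 = -15 + 0 = -15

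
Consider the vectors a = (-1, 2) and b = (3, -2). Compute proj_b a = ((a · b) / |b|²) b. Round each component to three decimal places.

(-1.615, 1.077)

a · b = (-1)·3 + 2·(-2) = -3 - 4 = -7
|b|² = 9 + 4 = 13
proj_b a = (-7/13) · (3, -2) ≈ (-1.615, 1.077)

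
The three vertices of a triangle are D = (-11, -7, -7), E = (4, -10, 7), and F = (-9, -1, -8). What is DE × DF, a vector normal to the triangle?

(-81, 43, 96)

DE = (15, -3, 14)
DF = (2, 6, -1)
i: (-3)·(-1) - 14·6 = 3 - 84 = -81
j: 14·2 - 15·(-1) = 28 - (-15) = 43
k: 15·6 - (-3)·2 = 90 - (-6) = 96
DE × DF = (-81, 43, 96)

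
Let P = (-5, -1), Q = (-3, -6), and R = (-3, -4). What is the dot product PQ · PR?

19

PQ = Q − P = (2, -5)
PR = R − P = (2, -3)
PQ · PR = 2·2 + (-5)·(-3) = 4 + 15 = 19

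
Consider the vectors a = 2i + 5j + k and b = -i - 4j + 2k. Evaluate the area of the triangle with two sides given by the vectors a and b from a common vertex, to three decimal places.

i: 5·2 - 1·(-4) = 10 - (-4) = 14
j: 1·(-1) - 2·2 = -1 - 4 = -5
k: 2·(-4) - 5·(-1) = -8 - (-5) = -3
a × b = (14, -5, -3)
|a × b| = √(14² + (-5)² + (-3)²) = √230 ≈ 15.1658
area = ½ · 15.1658 ≈ 7.583

7.583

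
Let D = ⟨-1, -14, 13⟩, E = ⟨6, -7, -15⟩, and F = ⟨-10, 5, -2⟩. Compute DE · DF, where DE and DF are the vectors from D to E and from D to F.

DE = E − D = (7, 7, -28)
DF = F − D = (-9, 19, -15)
DE · DF = 7·(-9) + 7·19 + (-28)·(-15) = -63 + 133 + 420 = 490

490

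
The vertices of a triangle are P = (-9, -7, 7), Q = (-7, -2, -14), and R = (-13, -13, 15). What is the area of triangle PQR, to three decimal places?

54.964

PQ = (2, 5, -21),  PR = (-4, -6, 8)
i: 5·8 - (-21)·(-6) = 40 - 126 = -86
j: (-21)·(-4) - 2·8 = 84 - 16 = 68
k: 2·(-6) - 5·(-4) = -12 - (-20) = 8
PQ × PR = (-86, 68, 8)
|PQ × PR| = √12084 ≈ 109.9272
area = ½ · 109.9272 ≈ 54.964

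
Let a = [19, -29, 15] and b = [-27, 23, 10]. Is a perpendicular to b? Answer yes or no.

no

a · b = 19·(-27) + (-29)·23 + 15·10 = -513 - 667 + 150 = -1030
Nonzero, so the vectors are not orthogonal.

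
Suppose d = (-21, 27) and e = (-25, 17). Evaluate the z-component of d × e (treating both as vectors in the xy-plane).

(-21)·17 - 27·(-25) = -357 - (-675) = 318

318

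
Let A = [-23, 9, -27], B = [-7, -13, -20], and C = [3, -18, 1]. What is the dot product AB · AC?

1206

AB = B − A = (16, -22, 7)
AC = C − A = (26, -27, 28)
AB · AC = 16·26 + (-22)·(-27) + 7·28 = 416 + 594 + 196 = 1206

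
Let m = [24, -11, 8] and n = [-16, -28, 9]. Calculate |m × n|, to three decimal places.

923.615

i: (-11)·9 - 8·(-28) = -99 - (-224) = 125
j: 8·(-16) - 24·9 = -128 - 216 = -344
k: 24·(-28) - (-11)·(-16) = -672 - 176 = -848
m × n = (125, -344, -848)
|m × n| = √(125² + (-344)² + (-848)²) = √853065 ≈ 923.6152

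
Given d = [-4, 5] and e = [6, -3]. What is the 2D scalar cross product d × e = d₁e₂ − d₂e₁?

-18

(-4)·(-3) - 5·6 = 12 - 30 = -18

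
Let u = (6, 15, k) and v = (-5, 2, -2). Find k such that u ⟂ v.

0

u · v = 6·(-5) + 15·2 + k·(-2) = 0 - 2k
Set equal to 0: -2k = 0, so k = 0.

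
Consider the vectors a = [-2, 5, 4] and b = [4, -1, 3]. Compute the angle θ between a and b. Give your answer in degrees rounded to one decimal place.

91.7

a · b = (-2)·4 + 5·(-1) + 4·3 = -8 - 5 + 12 = -1
|a|² = 4 + 25 + 16 = 45,  |a| = √45 ≈ 6.708204
|b|² = 16 + 1 + 9 = 26,  |b| = √26 ≈ 5.099020
cos θ = -1 / (6.708204 · 5.099020) ≈ -0.02924
θ = arccos(-0.02924) ≈ 91.7°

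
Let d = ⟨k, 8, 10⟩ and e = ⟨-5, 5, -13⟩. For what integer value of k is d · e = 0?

d · e = k·(-5) + 8·5 + 10·(-13) = -90 - 5k
Set equal to 0: -5k = 90, so k = -18.

-18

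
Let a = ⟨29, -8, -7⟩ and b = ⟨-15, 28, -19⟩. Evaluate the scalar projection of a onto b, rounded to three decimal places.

-14.211

a · b = 29·(-15) + (-8)·28 + (-7)·(-19) = -435 - 224 + 133 = -526
|b| = √(225 + 784 + 361) = √1370 ≈ 37.0135
comp_b a = -526 / √1370 ≈ -14.211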